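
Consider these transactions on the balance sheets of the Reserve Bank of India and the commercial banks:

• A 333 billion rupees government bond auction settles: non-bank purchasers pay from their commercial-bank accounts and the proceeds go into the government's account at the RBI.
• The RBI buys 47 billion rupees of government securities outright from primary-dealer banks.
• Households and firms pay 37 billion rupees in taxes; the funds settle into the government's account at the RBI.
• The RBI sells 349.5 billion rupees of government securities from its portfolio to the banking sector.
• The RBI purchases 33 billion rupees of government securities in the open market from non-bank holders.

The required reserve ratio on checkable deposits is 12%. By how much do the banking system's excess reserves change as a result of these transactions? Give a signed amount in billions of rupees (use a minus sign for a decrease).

-599.06 billion

Government account inflow 333 billion rupees: reserves −333B, deposits −333B.
OMO purchase (from banks) 47 billion rupees: reserves +47B, deposits 0.
Government account inflow 37 billion rupees: reserves −37B, deposits −37B.
OMO sale (to banks) 349.5 billion rupees: reserves −349.5B, deposits 0.
Asset purchase (from non-banks) 33 billion rupees: reserves +33B, deposits +33B.
Totals: Δreserves = −639.5B, Δdeposits = −337B.
Δrequired reserves = 12% × −337B = −40.44B.
Δexcess reserves = Δreserves − Δrequired = −639.5B − (−40.44B) = -599.06 billion.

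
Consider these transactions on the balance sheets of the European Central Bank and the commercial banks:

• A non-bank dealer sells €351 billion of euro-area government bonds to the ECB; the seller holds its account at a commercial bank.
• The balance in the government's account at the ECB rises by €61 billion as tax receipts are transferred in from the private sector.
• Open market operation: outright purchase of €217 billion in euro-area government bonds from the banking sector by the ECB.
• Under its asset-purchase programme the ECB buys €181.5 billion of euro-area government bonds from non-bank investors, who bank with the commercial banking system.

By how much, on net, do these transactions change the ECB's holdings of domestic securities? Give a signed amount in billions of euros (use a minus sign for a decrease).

+€749.5 billion

ECB balance sheet:
  Assets:      Securities +€749.5B
  Liabilities: Bank reserves +€688.5B, Government deposits +€61B
So the change in the ECB's holdings of domestic securities is +€749.5 billion.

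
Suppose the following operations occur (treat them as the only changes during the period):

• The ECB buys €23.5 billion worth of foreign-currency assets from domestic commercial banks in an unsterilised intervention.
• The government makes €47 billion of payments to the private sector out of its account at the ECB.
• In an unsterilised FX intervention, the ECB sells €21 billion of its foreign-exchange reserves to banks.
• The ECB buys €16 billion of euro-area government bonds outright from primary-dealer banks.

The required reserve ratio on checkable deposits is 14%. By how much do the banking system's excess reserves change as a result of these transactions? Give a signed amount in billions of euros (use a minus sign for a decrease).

FX purchase €23.5 billion: reserves +€23.5B, deposits 0.
Government spending €47 billion: reserves +€47B, deposits +€47B.
FX sale €21 billion: reserves −€21B, deposits 0.
OMO purchase (from banks) €16 billion: reserves +€16B, deposits 0.
Totals: Δreserves = +€65.5B, Δdeposits = +€47B.
Δrequired reserves = 14% × +€47B = +€6.58B.
Δexcess reserves = Δreserves − Δrequired = +€65.5B − (+€6.58B) = +€58.92 billion.

+€58.92 billion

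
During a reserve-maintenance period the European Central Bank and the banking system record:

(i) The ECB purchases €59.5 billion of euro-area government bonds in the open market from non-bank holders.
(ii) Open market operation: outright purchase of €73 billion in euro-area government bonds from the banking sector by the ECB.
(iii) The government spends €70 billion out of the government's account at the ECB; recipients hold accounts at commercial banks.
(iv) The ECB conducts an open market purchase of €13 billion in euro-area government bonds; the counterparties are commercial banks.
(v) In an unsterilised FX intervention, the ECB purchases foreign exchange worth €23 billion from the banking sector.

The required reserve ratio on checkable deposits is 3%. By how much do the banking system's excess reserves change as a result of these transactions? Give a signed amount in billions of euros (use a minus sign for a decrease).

+€234.615 billion

Asset purchase (from non-banks) €59.5 billion: reserves +€59.5B, deposits +€59.5B.
OMO purchase (from banks) €73 billion: reserves +€73B, deposits 0.
Government spending €70 billion: reserves +€70B, deposits +€70B.
OMO purchase (from banks) €13 billion: reserves +€13B, deposits 0.
FX purchase €23 billion: reserves +€23B, deposits 0.
Totals: Δreserves = +€238.5B, Δdeposits = +€129.5B.
Δrequired reserves = 3% × +€129.5B = +€3.885B.
Δexcess reserves = Δreserves − Δrequired = +€238.5B − (+€3.885B) = +€234.615 billion.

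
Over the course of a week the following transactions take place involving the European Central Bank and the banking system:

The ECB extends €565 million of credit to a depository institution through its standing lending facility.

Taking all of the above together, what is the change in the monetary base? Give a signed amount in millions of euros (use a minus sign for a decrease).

ECB balance sheet:
  Assets:      Loans to banks +€565M
  Liabilities: Bank reserves +€565M
Commercial banking system:
  Assets:      Reserves at CB +€565M
  Liabilities: Borrowings from CB +€565M
Monetary base = currency + reserves: 0 + (+€565M) = +€565 million.

+€565 million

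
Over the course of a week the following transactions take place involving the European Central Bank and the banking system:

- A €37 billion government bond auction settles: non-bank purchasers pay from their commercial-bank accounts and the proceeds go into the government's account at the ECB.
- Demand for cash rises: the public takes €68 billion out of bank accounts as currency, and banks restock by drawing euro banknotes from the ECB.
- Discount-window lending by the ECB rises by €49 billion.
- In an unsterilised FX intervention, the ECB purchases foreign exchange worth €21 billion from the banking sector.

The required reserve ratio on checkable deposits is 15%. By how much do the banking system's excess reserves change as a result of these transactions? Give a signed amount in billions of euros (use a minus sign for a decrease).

Government account inflow €37 billion: reserves −€37B, deposits −€37B.
Currency withdrawal €68 billion: reserves −€68B, deposits −€68B.
Discount-window loan €49 billion: reserves +€49B, deposits 0.
FX purchase €21 billion: reserves +€21B, deposits 0.
Totals: Δreserves = −€35B, Δdeposits = −€105B.
Δrequired reserves = 15% × −€105B = −€15.75B.
Δexcess reserves = Δreserves − Δrequired = −€35B − (−€15.75B) = -€19.25 billion.

-€19.25 billion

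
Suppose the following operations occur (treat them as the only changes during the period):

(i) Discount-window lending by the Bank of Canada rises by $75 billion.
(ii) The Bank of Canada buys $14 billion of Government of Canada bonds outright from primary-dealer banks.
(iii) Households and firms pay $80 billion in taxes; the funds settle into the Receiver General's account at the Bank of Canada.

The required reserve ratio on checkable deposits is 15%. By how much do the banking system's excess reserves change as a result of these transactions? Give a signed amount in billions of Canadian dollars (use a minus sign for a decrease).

+$21 billion

Discount-window loan $75 billion: reserves +$75B, deposits 0.
OMO purchase (from banks) $14 billion: reserves +$14B, deposits 0.
Government account inflow $80 billion: reserves −$80B, deposits −$80B.
Totals: Δreserves = +$9B, Δdeposits = −$80B.
Δrequired reserves = 15% × −$80B = −$12B.
Δexcess reserves = Δreserves − Δrequired = +$9B − (−$12B) = +$21 billion.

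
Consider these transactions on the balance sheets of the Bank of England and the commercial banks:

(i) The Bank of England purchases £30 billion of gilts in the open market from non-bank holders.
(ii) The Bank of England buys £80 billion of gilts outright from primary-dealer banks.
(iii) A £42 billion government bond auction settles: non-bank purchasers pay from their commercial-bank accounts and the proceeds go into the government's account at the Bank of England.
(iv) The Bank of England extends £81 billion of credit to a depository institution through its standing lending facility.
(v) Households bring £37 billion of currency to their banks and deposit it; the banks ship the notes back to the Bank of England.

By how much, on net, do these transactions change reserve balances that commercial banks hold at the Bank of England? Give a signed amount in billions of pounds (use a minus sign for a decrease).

Bank of England balance sheet:
  Assets:      Securities +£110B, Loans to banks +£81B
  Liabilities: Bank reserves +£186B, Currency in circulation −£37B, Government deposits +£42B
Commercial banking system:
  Assets:      Reserves at CB +£186B, Securities −£80B
  Liabilities: Checkable deposits +£25B, Borrowings from CB +£81B
So the change in reserve balances that commercial banks hold at the Bank of England is +£186 billion.

+£186 billion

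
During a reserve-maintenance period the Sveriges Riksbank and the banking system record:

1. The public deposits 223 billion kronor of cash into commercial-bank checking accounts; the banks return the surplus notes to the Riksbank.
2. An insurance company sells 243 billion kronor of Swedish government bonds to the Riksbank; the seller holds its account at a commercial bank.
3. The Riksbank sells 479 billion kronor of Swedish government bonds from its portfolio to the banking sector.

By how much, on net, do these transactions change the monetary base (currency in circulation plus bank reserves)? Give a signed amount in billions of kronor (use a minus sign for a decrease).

Riksbank balance sheet:
  Assets:      Securities −236B
  Liabilities: Bank reserves −13B, Currency in circulation −223B
Monetary base = currency + reserves: −223B + (−13B) = -236 billion.

-236 billion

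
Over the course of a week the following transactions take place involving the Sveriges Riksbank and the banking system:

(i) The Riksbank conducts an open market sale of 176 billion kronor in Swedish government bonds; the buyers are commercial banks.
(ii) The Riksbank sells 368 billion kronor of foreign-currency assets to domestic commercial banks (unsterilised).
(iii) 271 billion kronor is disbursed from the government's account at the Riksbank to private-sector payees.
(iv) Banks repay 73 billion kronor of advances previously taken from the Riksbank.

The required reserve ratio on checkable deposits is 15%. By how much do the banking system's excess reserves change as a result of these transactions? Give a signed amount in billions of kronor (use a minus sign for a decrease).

-386.65 billion

OMO sale (to banks) 176 billion kronor: reserves −176B, deposits 0.
FX sale 368 billion kronor: reserves −368B, deposits 0.
Government spending 271 billion kronor: reserves +271B, deposits +271B.
Discount-window repayment 73 billion kronor: reserves −73B, deposits 0.
Totals: Δreserves = −346B, Δdeposits = +271B.
Δrequired reserves = 15% × +271B = +40.65B.
Δexcess reserves = Δreserves − Δrequired = −346B − (+40.65B) = -386.65 billion.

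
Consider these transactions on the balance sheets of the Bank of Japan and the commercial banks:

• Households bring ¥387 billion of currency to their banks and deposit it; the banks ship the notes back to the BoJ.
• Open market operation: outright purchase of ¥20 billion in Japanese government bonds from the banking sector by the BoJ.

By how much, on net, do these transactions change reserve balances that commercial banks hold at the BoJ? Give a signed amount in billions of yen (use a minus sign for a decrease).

+¥407 billion

Currency deposit ¥387 billion: returned notes are swapped for reserve credit → +¥387B.
OMO purchase (from banks) ¥20 billion: the BoJ pays by crediting reserve accounts → +¥20B.
Net: 387 + 20 = +¥407 billion.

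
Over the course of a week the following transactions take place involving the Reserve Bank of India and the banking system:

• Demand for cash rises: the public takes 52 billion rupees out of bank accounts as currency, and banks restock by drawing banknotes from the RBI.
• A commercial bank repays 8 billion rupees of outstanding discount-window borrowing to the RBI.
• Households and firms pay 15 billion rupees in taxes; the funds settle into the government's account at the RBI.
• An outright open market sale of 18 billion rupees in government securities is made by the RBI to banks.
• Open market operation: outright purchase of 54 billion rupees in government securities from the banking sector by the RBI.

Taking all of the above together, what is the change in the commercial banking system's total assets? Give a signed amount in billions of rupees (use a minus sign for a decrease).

RBI balance sheet:
  Assets:      Securities +36B, Loans to banks −8B
  Liabilities: Bank reserves −39B, Currency in circulation +52B, Government deposits +15B
Commercial banking system:
  Assets:      Reserves at CB −39B, Securities −36B
  Liabilities: Checkable deposits −67B, Borrowings from CB −8B
Change in total bank assets = -75 billion.

-75 billion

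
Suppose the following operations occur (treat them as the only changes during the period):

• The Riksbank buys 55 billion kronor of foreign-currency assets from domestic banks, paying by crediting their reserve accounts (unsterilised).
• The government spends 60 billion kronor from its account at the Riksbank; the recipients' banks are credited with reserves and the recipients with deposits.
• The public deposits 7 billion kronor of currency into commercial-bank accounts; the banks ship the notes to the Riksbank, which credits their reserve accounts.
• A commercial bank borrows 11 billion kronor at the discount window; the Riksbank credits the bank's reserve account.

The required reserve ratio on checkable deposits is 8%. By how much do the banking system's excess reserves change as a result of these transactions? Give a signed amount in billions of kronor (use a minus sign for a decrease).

+127.64 billion

FX purchase 55 billion kronor: reserves +55B, deposits 0.
Government spending 60 billion kronor: reserves +60B, deposits +60B.
Currency deposit 7 billion kronor: reserves +7B, deposits +7B.
Discount-window loan 11 billion kronor: reserves +11B, deposits 0.
Totals: Δreserves = +133B, Δdeposits = +67B.
Δrequired reserves = 8% × +67B = +5.36B.
Δexcess reserves = Δreserves − Δrequired = +133B − (+5.36B) = +127.64 billion.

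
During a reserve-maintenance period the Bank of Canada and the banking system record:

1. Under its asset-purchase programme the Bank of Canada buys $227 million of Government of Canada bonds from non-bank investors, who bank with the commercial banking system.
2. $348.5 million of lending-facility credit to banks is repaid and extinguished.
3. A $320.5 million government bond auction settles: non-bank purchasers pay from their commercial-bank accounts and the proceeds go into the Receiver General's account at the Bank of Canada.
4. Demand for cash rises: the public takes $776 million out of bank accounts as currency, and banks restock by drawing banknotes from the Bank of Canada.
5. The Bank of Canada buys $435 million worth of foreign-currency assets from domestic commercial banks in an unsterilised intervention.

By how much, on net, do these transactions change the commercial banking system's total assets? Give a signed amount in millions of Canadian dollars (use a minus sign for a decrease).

-$1218 million

Asset purchase (from non-banks) $227 million: bank balance sheets expand → +$227M.
Discount-window repayment $348.5 million: bank balance sheets shrink → −$348.5M.
Government account inflow $320.5 million: bank balance sheets shrink → −$320.5M.
Currency withdrawal $776 million: bank balance sheets shrink → −$776M.
FX purchase $435 million: just an asset swap on bank balance sheets → 0.
Net: 227 − 348.5 − 320.5 − 776 + 0 = -$1218 million.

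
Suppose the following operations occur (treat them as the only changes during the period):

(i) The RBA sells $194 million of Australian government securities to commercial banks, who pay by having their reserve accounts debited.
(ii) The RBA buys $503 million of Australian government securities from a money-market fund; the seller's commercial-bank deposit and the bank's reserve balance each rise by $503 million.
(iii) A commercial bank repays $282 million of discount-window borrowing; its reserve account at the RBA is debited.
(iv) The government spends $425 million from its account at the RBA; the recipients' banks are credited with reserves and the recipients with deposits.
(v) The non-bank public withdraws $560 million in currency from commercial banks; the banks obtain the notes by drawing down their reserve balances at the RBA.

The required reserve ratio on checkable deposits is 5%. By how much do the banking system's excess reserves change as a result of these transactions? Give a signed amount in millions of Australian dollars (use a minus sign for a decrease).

-$126.4 million

OMO sale (to banks) $194 million: reserves −$194M, deposits 0.
Asset purchase (from non-banks) $503 million: reserves +$503M, deposits +$503M.
Discount-window repayment $282 million: reserves −$282M, deposits 0.
Government spending $425 million: reserves +$425M, deposits +$425M.
Currency withdrawal $560 million: reserves −$560M, deposits −$560M.
Totals: Δreserves = −$108M, Δdeposits = +$368M.
Δrequired reserves = 5% × +$368M = +$18.4M.
Δexcess reserves = Δreserves − Δrequired = −$108M − (+$18.4M) = -$126.4 million.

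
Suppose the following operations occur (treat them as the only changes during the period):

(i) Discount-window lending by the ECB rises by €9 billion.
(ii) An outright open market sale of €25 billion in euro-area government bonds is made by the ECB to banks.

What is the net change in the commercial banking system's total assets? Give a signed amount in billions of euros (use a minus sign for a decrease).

ECB balance sheet:
  Assets:      Securities −€25B, Loans to banks +€9B
  Liabilities: Bank reserves −€16B
Commercial banking system:
  Assets:      Reserves at CB −€16B, Securities +€25B
  Liabilities: Borrowings from CB +€9B
Change in total bank assets = +€9 billion.

+€9 billion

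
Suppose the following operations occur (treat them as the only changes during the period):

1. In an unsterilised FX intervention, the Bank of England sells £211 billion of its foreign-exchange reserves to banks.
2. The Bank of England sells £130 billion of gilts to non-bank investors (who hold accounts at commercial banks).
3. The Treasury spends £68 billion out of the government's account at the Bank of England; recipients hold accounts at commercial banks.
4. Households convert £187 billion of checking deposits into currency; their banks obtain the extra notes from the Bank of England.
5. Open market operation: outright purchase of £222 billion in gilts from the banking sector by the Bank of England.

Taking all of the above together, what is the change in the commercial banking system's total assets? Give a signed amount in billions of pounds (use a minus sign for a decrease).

FX sale £211 billion: just an asset swap on bank balance sheets → 0.
Asset sale (to non-banks) £130 billion: bank balance sheets shrink → −£130B.
Government spending £68 billion: bank balance sheets expand → +£68B.
Currency withdrawal £187 billion: bank balance sheets shrink → −£187B.
OMO purchase (from banks) £222 billion: just an asset swap on bank balance sheets → 0.
Net: 0 − 130 + 68 − 187 + 0 = -£249 billion.

-£249 billion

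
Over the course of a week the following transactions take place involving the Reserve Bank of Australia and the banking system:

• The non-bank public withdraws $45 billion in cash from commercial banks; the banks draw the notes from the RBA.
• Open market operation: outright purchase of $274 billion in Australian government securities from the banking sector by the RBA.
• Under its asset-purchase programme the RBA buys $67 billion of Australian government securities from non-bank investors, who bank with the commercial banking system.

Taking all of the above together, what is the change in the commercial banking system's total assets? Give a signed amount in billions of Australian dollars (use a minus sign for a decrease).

RBA balance sheet:
  Assets:      Securities +$341B
  Liabilities: Bank reserves +$296B, Currency in circulation +$45B
Commercial banking system:
  Assets:      Reserves at CB +$296B, Securities −$274B
  Liabilities: Checkable deposits +$22B
Change in total bank assets = +$22 billion.

+$22 billion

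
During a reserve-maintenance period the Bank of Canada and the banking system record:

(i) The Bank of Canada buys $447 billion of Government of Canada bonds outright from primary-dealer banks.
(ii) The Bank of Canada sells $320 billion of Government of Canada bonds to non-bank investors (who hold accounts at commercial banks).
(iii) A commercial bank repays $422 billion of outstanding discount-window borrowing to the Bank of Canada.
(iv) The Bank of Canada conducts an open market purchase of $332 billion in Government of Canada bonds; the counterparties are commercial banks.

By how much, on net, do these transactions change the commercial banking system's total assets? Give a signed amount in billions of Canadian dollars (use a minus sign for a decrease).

-$742 billion

Bank of Canada balance sheet:
  Assets:      Securities +$459B, Loans to banks −$422B
  Liabilities: Bank reserves +$37B
Commercial banking system:
  Assets:      Reserves at CB +$37B, Securities −$779B
  Liabilities: Checkable deposits −$320B, Borrowings from CB −$422B
Change in total bank assets = -$742 billion.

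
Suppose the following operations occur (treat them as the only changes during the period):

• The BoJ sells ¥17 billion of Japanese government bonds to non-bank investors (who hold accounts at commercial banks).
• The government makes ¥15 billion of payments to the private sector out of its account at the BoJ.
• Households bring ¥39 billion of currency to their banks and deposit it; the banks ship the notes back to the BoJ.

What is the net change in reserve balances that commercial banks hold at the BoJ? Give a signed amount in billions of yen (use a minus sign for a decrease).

+¥37 billion

Asset sale (to non-banks) ¥17 billion: the non-bank buyers' banks settle from reserves → −¥17B.
Government spending ¥15 billion: government payments flow into bank reserve accounts → +¥15B.
Currency deposit ¥39 billion: returned notes are swapped for reserve credit → +¥39B.
Net: −17 + 15 + 39 = +¥37 billion.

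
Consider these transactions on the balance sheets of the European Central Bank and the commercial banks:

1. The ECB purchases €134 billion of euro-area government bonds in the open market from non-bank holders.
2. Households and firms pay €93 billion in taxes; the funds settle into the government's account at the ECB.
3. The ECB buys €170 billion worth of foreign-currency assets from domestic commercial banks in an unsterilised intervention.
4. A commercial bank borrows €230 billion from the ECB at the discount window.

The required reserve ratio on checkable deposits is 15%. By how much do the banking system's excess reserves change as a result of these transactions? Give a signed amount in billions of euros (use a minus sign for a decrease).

+€434.85 billion

Asset purchase (from non-banks) €134 billion: reserves +€134B, deposits +€134B.
Government account inflow €93 billion: reserves −€93B, deposits −€93B.
FX purchase €170 billion: reserves +€170B, deposits 0.
Discount-window loan €230 billion: reserves +€230B, deposits 0.
Totals: Δreserves = +€441B, Δdeposits = +€41B.
Δrequired reserves = 15% × +€41B = +€6.15B.
Δexcess reserves = Δreserves − Δrequired = +€441B − (+€6.15B) = +€434.85 billion.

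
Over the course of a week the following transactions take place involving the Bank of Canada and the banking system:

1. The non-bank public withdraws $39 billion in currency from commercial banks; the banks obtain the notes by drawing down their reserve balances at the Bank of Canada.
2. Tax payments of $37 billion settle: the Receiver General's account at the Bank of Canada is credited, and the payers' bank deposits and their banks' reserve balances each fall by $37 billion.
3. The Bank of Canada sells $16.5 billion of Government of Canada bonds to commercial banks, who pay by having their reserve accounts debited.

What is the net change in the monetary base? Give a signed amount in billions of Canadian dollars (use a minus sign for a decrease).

-$53.5 billion

Currency withdrawal $39 billion: just a shift between currency and reserves — both are base money → 0.
Government account inflow $37 billion: reserves shift to a non-base liability → −$37B.
OMO sale (to banks) $16.5 billion: Bank of Canada balance sheet contracts → −$16.5B.
Net: 0 − 37 − 16.5 = -$53.5 billion.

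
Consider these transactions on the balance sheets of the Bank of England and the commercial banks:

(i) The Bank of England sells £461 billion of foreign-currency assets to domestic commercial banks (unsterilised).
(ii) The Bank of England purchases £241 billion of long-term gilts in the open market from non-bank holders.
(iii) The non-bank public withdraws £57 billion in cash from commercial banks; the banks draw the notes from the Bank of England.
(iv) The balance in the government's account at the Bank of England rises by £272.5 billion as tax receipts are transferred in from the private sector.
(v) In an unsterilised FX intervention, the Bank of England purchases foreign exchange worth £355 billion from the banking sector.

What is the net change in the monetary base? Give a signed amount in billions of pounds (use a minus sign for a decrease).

-£137.5 billion

Bank of England balance sheet:
  Assets:      Securities +£241B, Foreign assets −£106B
  Liabilities: Bank reserves −£194.5B, Currency in circulation +£57B, Government deposits +£272.5B
Monetary base = currency + reserves: +£57B + (−£194.5B) = -£137.5 billion.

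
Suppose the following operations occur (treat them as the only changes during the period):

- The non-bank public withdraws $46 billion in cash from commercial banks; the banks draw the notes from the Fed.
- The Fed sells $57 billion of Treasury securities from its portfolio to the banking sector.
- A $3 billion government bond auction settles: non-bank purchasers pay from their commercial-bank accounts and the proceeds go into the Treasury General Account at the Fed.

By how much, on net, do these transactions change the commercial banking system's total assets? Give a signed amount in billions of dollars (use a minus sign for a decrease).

-$49 billion

Currency withdrawal $46 billion: bank balance sheets shrink → −$46B.
OMO sale (to banks) $57 billion: just an asset swap on bank balance sheets → 0.
Government account inflow $3 billion: bank balance sheets shrink → −$3B.
Net: −46 + 0 − 3 = -$49 billion.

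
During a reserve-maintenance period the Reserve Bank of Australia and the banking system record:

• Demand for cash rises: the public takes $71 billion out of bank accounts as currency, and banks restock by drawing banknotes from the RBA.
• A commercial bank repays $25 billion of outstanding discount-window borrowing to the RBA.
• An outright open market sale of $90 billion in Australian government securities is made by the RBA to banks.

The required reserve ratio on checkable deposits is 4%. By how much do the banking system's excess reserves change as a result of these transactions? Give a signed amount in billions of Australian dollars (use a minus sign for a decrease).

-$183.16 billion

Currency withdrawal $71 billion: reserves −$71B, deposits −$71B.
Discount-window repayment $25 billion: reserves −$25B, deposits 0.
OMO sale (to banks) $90 billion: reserves −$90B, deposits 0.
Totals: Δreserves = −$186B, Δdeposits = −$71B.
Δrequired reserves = 4% × −$71B = −$2.84B.
Δexcess reserves = Δreserves − Δrequired = −$186B − (−$2.84B) = -$183.16 billion.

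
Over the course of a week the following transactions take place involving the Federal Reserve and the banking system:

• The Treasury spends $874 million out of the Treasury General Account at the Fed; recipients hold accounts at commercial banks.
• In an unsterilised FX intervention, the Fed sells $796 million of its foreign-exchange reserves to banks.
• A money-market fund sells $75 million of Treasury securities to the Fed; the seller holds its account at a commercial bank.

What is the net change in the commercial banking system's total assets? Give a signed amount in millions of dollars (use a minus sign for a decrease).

Government spending $874 million: bank balance sheets expand → +$874M.
FX sale $796 million: just an asset swap on bank balance sheets → 0.
Asset purchase (from non-banks) $75 million: bank balance sheets expand → +$75M.
Net: 874 + 0 + 75 = +$949 million.

+$949 million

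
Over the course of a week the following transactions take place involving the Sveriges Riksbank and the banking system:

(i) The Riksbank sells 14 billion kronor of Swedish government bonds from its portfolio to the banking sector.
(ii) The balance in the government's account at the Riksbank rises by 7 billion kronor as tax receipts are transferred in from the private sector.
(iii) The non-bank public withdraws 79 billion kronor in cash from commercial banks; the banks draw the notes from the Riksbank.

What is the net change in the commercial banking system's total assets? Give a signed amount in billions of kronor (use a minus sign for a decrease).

-86 billion

OMO sale (to banks) 14 billion kronor: just an asset swap on bank balance sheets → 0.
Government account inflow 7 billion kronor: bank balance sheets shrink → −7B.
Currency withdrawal 79 billion kronor: bank balance sheets shrink → −79B.
Net: 0 − 7 − 79 = -86 billion.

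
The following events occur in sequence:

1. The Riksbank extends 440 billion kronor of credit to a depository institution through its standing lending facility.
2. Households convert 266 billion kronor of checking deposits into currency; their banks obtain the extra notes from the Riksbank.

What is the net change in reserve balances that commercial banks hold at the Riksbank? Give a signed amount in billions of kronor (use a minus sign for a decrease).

+174 billion

Discount-window loan 440 billion kronor: the loan is credited to the bank's reserve account → +440B.
Currency withdrawal 266 billion kronor: banks swap reserves for currency → −266B.
Net: 440 − 266 = +174 billion.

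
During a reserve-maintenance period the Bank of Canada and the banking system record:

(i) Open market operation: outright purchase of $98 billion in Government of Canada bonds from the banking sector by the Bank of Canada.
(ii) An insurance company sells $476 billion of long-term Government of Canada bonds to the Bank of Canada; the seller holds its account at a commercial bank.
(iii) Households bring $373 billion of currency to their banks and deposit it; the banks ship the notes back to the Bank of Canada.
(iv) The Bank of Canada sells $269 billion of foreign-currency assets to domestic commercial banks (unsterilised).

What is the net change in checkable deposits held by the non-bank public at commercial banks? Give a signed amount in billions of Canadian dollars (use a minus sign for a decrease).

+$849 billion

Bank of Canada balance sheet:
  Assets:      Securities +$574B, Foreign assets −$269B
  Liabilities: Bank reserves +$678B, Currency in circulation −$373B
Commercial banking system:
  Assets:      Reserves at CB +$678B, Securities −$98B, Foreign assets +$269B
  Liabilities: Checkable deposits +$849B
So the change in checkable deposits held by the non-bank public at commercial banks is +$849 billion.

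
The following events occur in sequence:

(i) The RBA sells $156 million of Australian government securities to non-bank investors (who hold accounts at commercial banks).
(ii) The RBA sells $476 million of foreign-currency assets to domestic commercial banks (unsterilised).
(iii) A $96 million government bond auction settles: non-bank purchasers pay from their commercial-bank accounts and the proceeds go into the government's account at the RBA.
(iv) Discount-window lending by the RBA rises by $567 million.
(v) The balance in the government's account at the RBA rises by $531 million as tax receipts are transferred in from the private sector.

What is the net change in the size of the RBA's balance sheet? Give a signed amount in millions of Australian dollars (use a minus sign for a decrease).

-$65 million

Asset sale (to non-banks) $156 million: an RBA asset is shed → −$156M.
FX sale $476 million: an RBA asset is shed → −$476M.
Government account inflow $96 million: only the composition of liabilities changes → 0.
Discount-window loan $567 million: an RBA asset is acquired → +$567M.
Government account inflow $531 million: only the composition of liabilities changes → 0.
Net: −156 − 476 + 0 + 567 + 0 = -$65 million.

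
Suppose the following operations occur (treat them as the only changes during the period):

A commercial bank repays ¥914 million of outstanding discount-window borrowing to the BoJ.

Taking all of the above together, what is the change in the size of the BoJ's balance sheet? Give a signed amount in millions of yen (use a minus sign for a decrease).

BoJ balance sheet:
  Assets:      Loans to banks −¥914M
  Liabilities: Bank reserves −¥914M
Commercial banking system:
  Assets:      Reserves at CB −¥914M
  Liabilities: Borrowings from CB −¥914M
Change in total BoJ assets = -¥914 million.

-¥914 million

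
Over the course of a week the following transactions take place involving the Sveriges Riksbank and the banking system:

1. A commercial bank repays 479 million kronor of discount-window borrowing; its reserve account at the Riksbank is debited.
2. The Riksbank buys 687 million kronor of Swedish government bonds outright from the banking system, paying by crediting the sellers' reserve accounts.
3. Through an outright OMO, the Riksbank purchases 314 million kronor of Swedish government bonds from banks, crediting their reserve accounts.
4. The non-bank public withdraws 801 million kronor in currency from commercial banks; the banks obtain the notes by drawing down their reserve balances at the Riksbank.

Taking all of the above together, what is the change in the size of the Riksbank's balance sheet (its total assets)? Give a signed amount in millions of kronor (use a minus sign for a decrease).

Discount-window repayment 479 million kronor: a Riksbank asset is shed → −479M.
OMO purchase (from banks) 687 million kronor: a Riksbank asset is acquired → +687M.
OMO purchase (from banks) 314 million kronor: a Riksbank asset is acquired → +314M.
Currency withdrawal 801 million kronor: only the composition of liabilities changes → 0.
Net: −479 + 687 + 314 + 0 = +522 million.

+522 million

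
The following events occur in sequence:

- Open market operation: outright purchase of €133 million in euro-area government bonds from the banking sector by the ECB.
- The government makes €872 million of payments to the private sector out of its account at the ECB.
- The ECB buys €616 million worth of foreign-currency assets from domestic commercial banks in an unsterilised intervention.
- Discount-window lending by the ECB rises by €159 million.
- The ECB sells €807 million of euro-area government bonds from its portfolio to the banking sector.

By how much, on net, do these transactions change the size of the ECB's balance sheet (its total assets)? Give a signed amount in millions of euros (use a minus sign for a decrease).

+€101 million

OMO purchase (from banks) €133 million: an ECB asset is acquired → +€133M.
Government spending €872 million: only the composition of liabilities changes → 0.
FX purchase €616 million: an ECB asset is acquired → +€616M.
Discount-window loan €159 million: an ECB asset is acquired → +€159M.
OMO sale (to banks) €807 million: an ECB asset is shed → −€807M.
Net: 133 + 0 + 616 + 159 − 807 = +€101 million.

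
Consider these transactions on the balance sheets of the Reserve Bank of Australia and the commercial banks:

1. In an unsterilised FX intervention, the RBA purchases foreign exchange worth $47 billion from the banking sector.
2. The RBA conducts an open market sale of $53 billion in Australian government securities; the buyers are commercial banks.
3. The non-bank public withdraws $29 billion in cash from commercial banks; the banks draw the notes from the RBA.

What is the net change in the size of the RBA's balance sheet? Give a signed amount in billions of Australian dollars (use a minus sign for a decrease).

-$6 billion

FX purchase $47 billion: an RBA asset is acquired → +$47B.
OMO sale (to banks) $53 billion: an RBA asset is shed → −$53B.
Currency withdrawal $29 billion: only the composition of liabilities changes → 0.
Net: 47 − 53 + 0 = -$6 billion.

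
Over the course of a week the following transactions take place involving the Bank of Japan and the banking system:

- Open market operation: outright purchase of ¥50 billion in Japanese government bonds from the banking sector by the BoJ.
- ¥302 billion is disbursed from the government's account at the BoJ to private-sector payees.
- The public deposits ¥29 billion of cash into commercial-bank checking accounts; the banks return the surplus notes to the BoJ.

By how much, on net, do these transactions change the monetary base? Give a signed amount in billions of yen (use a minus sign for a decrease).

+¥352 billion

BoJ balance sheet:
  Assets:      Securities +¥50B
  Liabilities: Bank reserves +¥381B, Currency in circulation −¥29B, Government deposits −¥302B
Monetary base = currency + reserves: −¥29B + (+¥381B) = +¥352 billion.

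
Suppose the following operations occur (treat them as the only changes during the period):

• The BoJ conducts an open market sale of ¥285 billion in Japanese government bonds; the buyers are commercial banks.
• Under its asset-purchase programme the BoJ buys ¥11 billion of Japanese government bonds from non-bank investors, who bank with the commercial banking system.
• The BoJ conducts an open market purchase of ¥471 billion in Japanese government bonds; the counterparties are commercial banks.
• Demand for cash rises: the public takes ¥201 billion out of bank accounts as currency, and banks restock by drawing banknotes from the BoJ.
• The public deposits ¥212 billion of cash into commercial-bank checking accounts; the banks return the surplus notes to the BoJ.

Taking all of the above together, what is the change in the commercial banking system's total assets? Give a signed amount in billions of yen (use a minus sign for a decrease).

OMO sale (to banks) ¥285 billion: just an asset swap on bank balance sheets → 0.
Asset purchase (from non-banks) ¥11 billion: bank balance sheets expand → +¥11B.
OMO purchase (from banks) ¥471 billion: just an asset swap on bank balance sheets → 0.
Currency withdrawal ¥201 billion: bank balance sheets shrink → −¥201B.
Currency deposit ¥212 billion: bank balance sheets expand → +¥212B.
Net: 0 + 11 + 0 − 201 + 212 = +¥22 billion.

+¥22 billion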